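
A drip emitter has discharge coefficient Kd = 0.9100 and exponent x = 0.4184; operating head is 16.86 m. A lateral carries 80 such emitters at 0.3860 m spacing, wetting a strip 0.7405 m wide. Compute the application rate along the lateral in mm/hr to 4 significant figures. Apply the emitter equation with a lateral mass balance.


Approach: apply the emitter equation with a lateral mass balance, q = Kd*h^x; Q = n*q; rate = Q/(n*spacing*width).
Step 1 — single emitter flow (q = Kd*h^x):
  q = 0.9100 * 16.86^0.4184 = 2.96728 L/hr
Step 2 — total lateral flow: Q = 80 * 2.96728 = 237.382 L/hr
Step 3 — wetted area: A = 80 * 0.3860 * 0.7405 = 22.8666 m^2
Step 4 — application rate: Q/A = 237.382/22.8666 = 10.38 mm/hr
Therefore the application rate along the lateral = 10.38 mm/hr.


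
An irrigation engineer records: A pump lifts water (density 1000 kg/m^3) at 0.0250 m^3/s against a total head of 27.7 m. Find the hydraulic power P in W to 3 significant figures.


Approach: apply the hydraulic power relation, P = rho*g*Q*H.
P = 1000 * 9.81 * 0.0250 * 27.7 = 6790 W
Therefore the hydraulic power P = 6790 W.


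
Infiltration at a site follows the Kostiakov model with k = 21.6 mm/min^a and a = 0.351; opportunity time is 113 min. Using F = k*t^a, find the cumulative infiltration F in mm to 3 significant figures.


F = 21.6 * 113^0.351 = 114 mm
Therefore the cumulative infiltration F = 114 mm.


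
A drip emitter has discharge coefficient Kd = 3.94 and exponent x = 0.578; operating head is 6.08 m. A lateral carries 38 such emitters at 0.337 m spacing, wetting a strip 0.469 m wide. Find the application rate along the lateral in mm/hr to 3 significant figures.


Approach: apply the emitter equation with a lateral mass balance, q = Kd*h^x; Q = n*q; rate = Q/(n*spacing*width).
Step 1 — single emitter flow (q = Kd*h^x):
  q = 3.94 * 6.08^0.578 = 11.184 L/hr
Step 2 — total lateral flow: Q = 38 * 11.184 = 424.99 L/hr
Step 3 — wetted area: A = 38 * 0.337 * 0.469 = 6.0060 m^2
Step 4 — application rate: Q/A = 424.99/6.0060 = 70.8 mm/hr
Therefore the application rate along the lateral = 70.8 mm/hr.


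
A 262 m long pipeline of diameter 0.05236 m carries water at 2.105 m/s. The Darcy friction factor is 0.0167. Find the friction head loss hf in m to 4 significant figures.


Approach: apply the Darcy-Weisbach equation, hf = f*(L/D)*(v^2/(2g)).
hf = 0.0167 * (262/0.05236) * (2.105^2 / (2*9.81))
hf = 18.87 m
Therefore the friction head loss hf = 18.87 m.


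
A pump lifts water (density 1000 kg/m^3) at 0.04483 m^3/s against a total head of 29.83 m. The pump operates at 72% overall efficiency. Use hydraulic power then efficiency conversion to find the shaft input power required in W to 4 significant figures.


Approach: apply hydraulic power then efficiency conversion, P = rho*g*Q*H; P_in = P/eta.
Step 1 — hydraulic power (P = rho*g*Q*H):
  P = 1000 * 9.81 * 0.04483 * 29.83 = 13118.7 W
Step 2 — input power: P_in = P/eta = 13118.7 / 0.72 = 18220 W
Therefore the shaft input power required = 18220 W.


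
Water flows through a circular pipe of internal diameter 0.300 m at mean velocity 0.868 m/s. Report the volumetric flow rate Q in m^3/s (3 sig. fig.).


Approach: apply the continuity equation for pipe flow, Q = A * v with A = pi*(D/2)^2.
A = pi*(0.300/2)^2 = 0.070686 m^2
Q = 0.070686 * 0.868 = 0.0614 m^3/s
Therefore the volumetric flow rate Q = 0.0614 m^3/s.


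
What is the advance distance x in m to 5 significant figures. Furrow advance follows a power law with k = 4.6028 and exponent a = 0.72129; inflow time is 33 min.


Approach: apply the power-law advance function, x = k*t^a.
x = 4.6028 * 33^0.72129 = 57.321 m
Therefore the advance distance x = 57.321 m.


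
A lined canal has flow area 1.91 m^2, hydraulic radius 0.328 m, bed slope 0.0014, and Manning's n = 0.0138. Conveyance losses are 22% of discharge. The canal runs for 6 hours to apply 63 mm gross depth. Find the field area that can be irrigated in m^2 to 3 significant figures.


Approach: apply Manning's equation with a conveyance and depth budget, Q = (1/n)*A*R^(2/3)*S^(1/2); Q_field = Q*(1-loss); Area = Q_field*t/(d/1000).
Step 1 — canal discharge (Manning's equation):
  Q = (1/0.0138) * 1.91 * 0.328^(2/3) * 0.0014^(1/2) = 2.4630 m^3/s
Step 2 — delivered flow: Q_field = 2.4630*(1 - 22/100) = 1.9212 m^3/s
Step 3 — volume delivered: V = 1.9212 * 6*3600 = 41497 m^3
Step 4 — area served: A = V / (depth/1000) = 41497 / 0.063 = 659000 m^2
Therefore the field area that can be irrigated = 659000 m^2.


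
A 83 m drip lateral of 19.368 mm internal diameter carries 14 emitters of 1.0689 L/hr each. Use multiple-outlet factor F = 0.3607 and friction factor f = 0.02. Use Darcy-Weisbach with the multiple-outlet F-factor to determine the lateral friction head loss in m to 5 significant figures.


Approach: apply Darcy-Weisbach with the multiple-outlet F-factor, Q = n*q/(3600*1000) m^3/s; v = Q/A; hf = F*f*(L/D)*(v^2/(2g)).
Q = 14*1.0689/(3600*1000) = 4.156833e-06 m^3/s
A = pi*(19.368e-3/2)^2 = 2.946181e-04 m^2, so v = Q/A = 0.01410923 m/s
hf = 0.3607*0.02*(83/0.019368)*(0.01410923^2/(2*9.81)) = 0.00031367 m
Therefore the lateral friction head loss = 0.00031367 m.


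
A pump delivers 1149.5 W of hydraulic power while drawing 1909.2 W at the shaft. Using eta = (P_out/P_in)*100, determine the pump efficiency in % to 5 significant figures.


eta = (1149.5 / 1909.2) * 100 = 60.208 %
Therefore the pump efficiency = 60.208 %.


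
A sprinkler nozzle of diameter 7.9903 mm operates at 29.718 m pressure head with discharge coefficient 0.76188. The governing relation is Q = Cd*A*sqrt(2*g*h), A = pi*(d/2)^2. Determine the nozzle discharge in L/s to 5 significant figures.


A = pi*(7.9903e-3/2)^2 = 5.014366e-05 m^2
Q = 0.76188 * 5.014366e-05 * sqrt(2*9.81*29.718) * 1000 = 0.92249 L/s
Therefore the nozzle discharge = 0.92249 L/s.


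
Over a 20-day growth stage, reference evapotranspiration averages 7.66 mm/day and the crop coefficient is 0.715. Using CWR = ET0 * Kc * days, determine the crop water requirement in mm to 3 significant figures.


CWR = 7.66 * 0.715 * 20 = 110 mm
Therefore the crop water requirement = 110 mm.


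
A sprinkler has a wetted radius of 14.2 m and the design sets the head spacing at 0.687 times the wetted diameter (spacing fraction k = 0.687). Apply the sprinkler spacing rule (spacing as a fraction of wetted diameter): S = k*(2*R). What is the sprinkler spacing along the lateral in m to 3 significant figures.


S = 0.687 * (2 * 14.2) = 19.5 m
Therefore the sprinkler spacing along the lateral = 19.5 m.


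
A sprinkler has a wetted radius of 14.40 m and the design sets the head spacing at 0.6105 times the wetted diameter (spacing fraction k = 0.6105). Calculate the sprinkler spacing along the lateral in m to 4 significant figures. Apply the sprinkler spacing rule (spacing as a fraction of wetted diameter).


Approach: apply the sprinkler spacing rule (spacing as a fraction of wetted diameter), S = k*(2*R).
S = 0.6105 * (2 * 14.40) = 17.58 m
Therefore the sprinkler spacing along the lateral = 17.58 m.


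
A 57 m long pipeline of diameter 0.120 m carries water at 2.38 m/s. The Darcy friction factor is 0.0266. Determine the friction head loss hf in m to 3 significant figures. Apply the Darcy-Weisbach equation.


Approach: apply the Darcy-Weisbach equation, hf = f*(L/D)*(v^2/(2g)).
hf = 0.0266 * (57/0.120) * (2.38^2 / (2*9.81))
hf = 3.65 m
Therefore the friction head loss hf = 3.65 m.


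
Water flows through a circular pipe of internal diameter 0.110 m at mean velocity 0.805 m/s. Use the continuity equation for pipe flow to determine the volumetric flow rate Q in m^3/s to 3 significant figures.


Approach: apply the continuity equation for pipe flow, Q = A * v with A = pi*(D/2)^2.
A = pi*(0.110/2)^2 = 0.0095033 m^2
Q = 0.0095033 * 0.805 = 0.00765 m^3/s
Therefore the volumetric flow rate Q = 0.00765 m^3/s.


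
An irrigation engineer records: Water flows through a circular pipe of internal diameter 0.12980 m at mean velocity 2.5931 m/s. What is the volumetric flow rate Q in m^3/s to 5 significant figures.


Approach: apply the continuity equation for pipe flow, Q = A * v with A = pi*(D/2)^2.
A = pi*(0.12980/2)^2 = 0.01323242 m^2
Q = 0.01323242 * 2.5931 = 0.034313 m^3/s
Therefore the volumetric flow rate Q = 0.034313 m^3/s.


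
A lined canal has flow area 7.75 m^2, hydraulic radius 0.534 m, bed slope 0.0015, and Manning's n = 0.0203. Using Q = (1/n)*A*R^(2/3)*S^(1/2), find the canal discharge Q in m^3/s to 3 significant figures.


Q = (1/0.0203) * 7.75 * 0.534^(2/3) * 0.0015^(1/2) = 9.73 m^3/s
Therefore the canal discharge Q = 9.73 m^3/s.


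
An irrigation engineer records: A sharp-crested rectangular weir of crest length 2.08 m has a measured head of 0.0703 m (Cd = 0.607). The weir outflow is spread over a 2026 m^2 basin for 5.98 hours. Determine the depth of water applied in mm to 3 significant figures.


Approach: apply the rectangular weir equation with a volume-to-depth conversion, Q = (2/3)*Cd*L*sqrt(2g)*H^1.5; d = Q*t/A * 1000.
Step 1 — weir discharge:
  Q = (2/3)*0.607*2.08*sqrt(2*9.81)*0.0703^1.5 = 0.069493 m^3/s
Step 2 — volume: V = 0.069493 * 5.98*3600 = 1496.1 m^3
Step 3 — depth: d = V/A * 1000 = 1496.1/2026 * 1000 = 738 mm
Therefore the depth of water applied = 738 mm.


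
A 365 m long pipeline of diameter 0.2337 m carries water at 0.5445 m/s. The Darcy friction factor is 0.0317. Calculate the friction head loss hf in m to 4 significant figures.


Approach: apply the Darcy-Weisbach equation, hf = f*(L/D)*(v^2/(2g)).
hf = 0.0317 * (365/0.2337) * (0.5445^2 / (2*9.81))
hf = 0.7482 m
Therefore the friction head loss hf = 0.7482 m.


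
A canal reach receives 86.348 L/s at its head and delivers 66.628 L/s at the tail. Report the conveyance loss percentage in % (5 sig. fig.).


Approach: apply the conveyance loss ratio, loss% = ((Q_head - Q_tail)/Q_head)*100.
loss = ((86.348 - 66.628)/86.348)*100 = 22.838 %
Therefore the conveyance loss percentage = 22.838 %.


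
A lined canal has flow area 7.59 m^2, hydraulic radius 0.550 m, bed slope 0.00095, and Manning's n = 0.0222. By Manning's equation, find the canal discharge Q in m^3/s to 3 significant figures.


Approach: apply Manning's equation, Q = (1/n)*A*R^(2/3)*S^(1/2).
Q = (1/0.0222) * 7.59 * 0.550^(2/3) * 0.00095^(1/2) = 7.07 m^3/s
Therefore the canal discharge Q = 7.07 m^3/s.


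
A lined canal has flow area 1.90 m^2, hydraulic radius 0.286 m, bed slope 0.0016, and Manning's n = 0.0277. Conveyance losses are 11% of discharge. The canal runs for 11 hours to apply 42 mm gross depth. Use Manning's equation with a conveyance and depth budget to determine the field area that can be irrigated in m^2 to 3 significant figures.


Approach: apply Manning's equation with a conveyance and depth budget, Q = (1/n)*A*R^(2/3)*S^(1/2); Q_field = Q*(1-loss); Area = Q_field*t/(d/1000).
Step 1 — canal discharge (Manning's equation):
  Q = (1/0.0277) * 1.90 * 0.286^(2/3) * 0.0016^(1/2) = 1.1910 m^3/s
Step 2 — delivered flow: Q_field = 1.1910*(1 - 11/100) = 1.0600 m^3/s
Step 3 — volume delivered: V = 1.0600 * 11*3600 = 41976 m^3
Step 4 — area served: A = V / (depth/1000) = 41976 / 0.042 = 999000 m^2
Therefore the field area that can be irrigated = 999000 m^2.


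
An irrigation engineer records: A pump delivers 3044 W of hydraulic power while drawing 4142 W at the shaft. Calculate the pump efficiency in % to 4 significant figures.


Approach: apply the efficiency ratio, eta = (P_out/P_in)*100.
eta = (3044 / 4142) * 100 = 73.49 %
Therefore the pump efficiency = 73.49 %.


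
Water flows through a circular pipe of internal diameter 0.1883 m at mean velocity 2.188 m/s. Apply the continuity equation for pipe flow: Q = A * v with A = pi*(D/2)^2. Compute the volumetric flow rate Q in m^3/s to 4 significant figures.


A = pi*(0.1883/2)^2 = 0.0278478 m^2
Q = 0.0278478 * 2.188 = 0.06093 m^3/s
Therefore the volumetric flow rate Q = 0.06093 m^3/s.


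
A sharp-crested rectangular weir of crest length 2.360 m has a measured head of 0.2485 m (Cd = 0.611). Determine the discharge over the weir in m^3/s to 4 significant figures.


Approach: apply the rectangular weir equation, Q = (2/3)*Cd*L*sqrt(2g)*H^1.5.
Q = (2/3)*0.611*2.360*sqrt(2*9.81)*0.2485^1.5 = 0.5275 m^3/s
Therefore the discharge over the weir = 0.5275 m^3/s.


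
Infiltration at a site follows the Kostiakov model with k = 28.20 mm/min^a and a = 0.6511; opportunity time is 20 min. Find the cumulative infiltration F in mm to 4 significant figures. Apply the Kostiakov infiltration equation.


Approach: apply the Kostiakov infiltration equation, F = k*t^a.
F = 28.20 * 20^0.6511 = 198.3 mm
Therefore the cumulative infiltration F = 198.3 mm.


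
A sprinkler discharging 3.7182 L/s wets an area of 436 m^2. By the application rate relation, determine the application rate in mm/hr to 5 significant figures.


Approach: apply the application rate relation, rate = (Q/A)*3600.
rate = (3.7182 / 436) * 3600 = 30.701 mm/hr
Therefore the application rate = 30.701 mm/hr.


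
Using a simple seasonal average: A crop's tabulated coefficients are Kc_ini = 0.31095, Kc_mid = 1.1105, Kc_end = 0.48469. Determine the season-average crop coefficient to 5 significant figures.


Approach: apply a simple seasonal average, Kc_avg = (Kc_ini + Kc_mid + Kc_end)/3.
Kc_avg = (0.31095 + 1.1105 + 0.48469)/3 = 0.63538
Therefore the season-average crop coefficient = 0.63538.


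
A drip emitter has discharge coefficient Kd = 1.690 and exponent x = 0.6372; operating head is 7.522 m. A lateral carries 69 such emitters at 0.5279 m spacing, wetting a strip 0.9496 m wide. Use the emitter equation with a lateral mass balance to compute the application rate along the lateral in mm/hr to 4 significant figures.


Approach: apply the emitter equation with a lateral mass balance, q = Kd*h^x; Q = n*q; rate = Q/(n*spacing*width).
Step 1 — single emitter flow (q = Kd*h^x):
  q = 1.690 * 7.522^0.6372 = 6.11345 L/hr
Step 2 — total lateral flow: Q = 69 * 6.11345 = 421.828 L/hr
Step 3 — wetted area: A = 69 * 0.5279 * 0.9496 = 34.5893 m^2
Step 4 — application rate: Q/A = 421.828/34.5893 = 12.20 mm/hr
Therefore the application rate along the lateral = 12.20 mm/hr.


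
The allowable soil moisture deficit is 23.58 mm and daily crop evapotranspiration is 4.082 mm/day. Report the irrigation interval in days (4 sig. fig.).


Approach: apply the irrigation interval relation, interval = SMD / ETc.
interval = 23.58 / 4.082 = 5.777 days
Therefore the irrigation interval = 5.777 days.


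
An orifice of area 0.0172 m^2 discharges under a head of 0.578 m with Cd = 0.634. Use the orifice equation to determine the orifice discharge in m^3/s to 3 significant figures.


Approach: apply the orifice equation, Q = Cd*A*sqrt(2*g*h).
Q = 0.634 * 0.0172 * sqrt(2*9.81*0.578) = 0.0367 m^3/s
Therefore the orifice discharge = 0.0367 m^3/s.


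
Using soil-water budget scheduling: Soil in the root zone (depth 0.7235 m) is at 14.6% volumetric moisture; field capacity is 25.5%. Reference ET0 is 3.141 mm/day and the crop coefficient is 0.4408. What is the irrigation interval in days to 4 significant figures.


Approach: apply soil-water budget scheduling, SMD = (FC-theta)/100*depth*1000; ETc = ET0*Kc; interval = SMD/ETc.
Step 1 — soil moisture deficit:
  SMD = (25.5 - 14.6)/100 * 0.7235 * 1000 = 78.8615 mm
Step 2 — daily crop ET (ETc = ET0*Kc):
  ETc = 3.141 * 0.4408 = 1.38455 mm/day
Step 3 — irrigation interval (SMD/ETc):
  interval = 78.8615 / 1.38455 = 56.96 days
Therefore the irrigation interval = 56.96 days.


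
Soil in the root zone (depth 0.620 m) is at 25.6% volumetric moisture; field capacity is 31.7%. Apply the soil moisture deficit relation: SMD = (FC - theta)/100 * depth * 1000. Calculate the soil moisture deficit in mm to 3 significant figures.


SMD = (31.7 - 25.6)/100 * 0.620 * 1000 = 37.8 mm
Therefore the soil moisture deficit = 37.8 mm.


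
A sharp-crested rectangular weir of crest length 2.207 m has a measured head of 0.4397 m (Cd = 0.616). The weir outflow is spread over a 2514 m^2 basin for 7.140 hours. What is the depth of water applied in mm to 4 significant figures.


Approach: apply the rectangular weir equation with a volume-to-depth conversion, Q = (2/3)*Cd*L*sqrt(2g)*H^1.5; d = Q*t/A * 1000.
Step 1 — weir discharge:
  Q = (2/3)*0.616*2.207*sqrt(2*9.81)*0.4397^1.5 = 1.17051 m^3/s
Step 2 — volume: V = 1.17051 * 7.140*3600 = 30086.8 m^3
Step 3 — depth: d = V/A * 1000 = 30086.8/2514 * 1000 = 11970 mm
Therefore the depth of water applied = 11970 mm.


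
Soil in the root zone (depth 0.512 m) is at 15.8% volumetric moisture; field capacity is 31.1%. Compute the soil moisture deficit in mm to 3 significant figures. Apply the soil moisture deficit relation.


Approach: apply the soil moisture deficit relation, SMD = (FC - theta)/100 * depth * 1000.
SMD = (31.1 - 15.8)/100 * 0.512 * 1000 = 78.3 mm
Therefore the soil moisture deficit = 78.3 mm.


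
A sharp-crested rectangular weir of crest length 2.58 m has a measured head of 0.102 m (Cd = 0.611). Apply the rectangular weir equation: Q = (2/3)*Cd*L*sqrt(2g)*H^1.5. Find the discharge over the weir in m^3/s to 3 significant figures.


Q = (2/3)*0.611*2.58*sqrt(2*9.81)*0.102^1.5 = 0.152 m^3/s
Therefore the discharge over the weir = 0.152 m^3/s.


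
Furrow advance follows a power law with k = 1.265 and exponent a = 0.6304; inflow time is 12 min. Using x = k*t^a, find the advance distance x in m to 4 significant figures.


x = 1.265 * 12^0.6304 = 6.059 m
Therefore the advance distance x = 6.059 m.


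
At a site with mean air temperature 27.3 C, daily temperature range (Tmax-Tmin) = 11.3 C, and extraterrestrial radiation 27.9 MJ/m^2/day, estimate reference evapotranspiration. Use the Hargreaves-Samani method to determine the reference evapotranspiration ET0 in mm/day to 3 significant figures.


Approach: apply the Hargreaves-Samani method, ET0 = 0.0023*(Tmean+17.8)*sqrt(Tmax-Tmin)*0.408*Ra.
ET0 = 0.0023*(27.3+17.8)*sqrt(11.3)*0.408*27.9 = 3.97 mm/day
Therefore the reference evapotranspiration ET0 = 3.97 mm/day.


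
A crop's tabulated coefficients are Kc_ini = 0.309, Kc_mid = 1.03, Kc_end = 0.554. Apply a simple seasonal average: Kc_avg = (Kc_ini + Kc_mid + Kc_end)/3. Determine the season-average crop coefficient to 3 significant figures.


Kc_avg = (0.309 + 1.03 + 0.554)/3 = 0.631
Therefore the season-average crop coefficient = 0.631.


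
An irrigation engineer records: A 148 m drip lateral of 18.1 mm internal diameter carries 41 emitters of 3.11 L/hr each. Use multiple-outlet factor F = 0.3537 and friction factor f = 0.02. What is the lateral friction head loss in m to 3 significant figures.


Approach: apply Darcy-Weisbach with the multiple-outlet F-factor, Q = n*q/(3600*1000) m^3/s; v = Q/A; hf = F*f*(L/D)*(v^2/(2g)).
Q = 41*3.11/(3600*1000) = 3.5419e-05 m^3/s
A = pi*(18.1e-3/2)^2 = 2.5730e-04 m^2, so v = Q/A = 0.13766 m/s
hf = 0.3537*0.02*(148/0.0181)*(0.13766^2/(2*9.81)) = 0.0559 m
Therefore the lateral friction head loss = 0.0559 m.


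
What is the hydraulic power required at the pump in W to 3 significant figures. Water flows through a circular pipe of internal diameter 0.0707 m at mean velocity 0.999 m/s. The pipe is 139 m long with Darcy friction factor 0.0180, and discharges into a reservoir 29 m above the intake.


Approach: apply continuity + Darcy-Weisbach + hydraulic power, Q = A*v; hf = f*(L/D)*(v^2/(2g)); H = static + hf; P = rho*g*Q*H.
Step 1 — flow rate (continuity, Q = A*v):
  A = pi*(0.0707/2)^2 = 0.0039258 m^2
  Q = 0.0039258 * 0.999 = 0.0039219 m^3/s
Step 2 — friction head loss (Darcy-Weisbach):
  hf = 0.0180 * (139/0.0707) * (0.999^2 / (2*9.81))
  hf = 1.8001 m
Step 3 — total head: H = 29 + 1.8001 = 30.800 m
Step 4 — hydraulic power (P = rho*g*Q*H):
  P = 1000 * 9.81 * 0.0039219 * 30.800 = 1180 W
Therefore the hydraulic power required at the pump = 1180 W.


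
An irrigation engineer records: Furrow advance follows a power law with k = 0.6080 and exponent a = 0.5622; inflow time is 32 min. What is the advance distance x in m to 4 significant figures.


Approach: apply the power-law advance function, x = k*t^a.
x = 0.6080 * 32^0.5622 = 4.267 m
Therefore the advance distance x = 4.267 m.


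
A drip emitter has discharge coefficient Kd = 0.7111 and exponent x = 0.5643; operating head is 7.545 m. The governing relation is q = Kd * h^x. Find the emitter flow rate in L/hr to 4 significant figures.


q = 0.7111 * 7.545^0.5643 = 2.224 L/hr
Therefore the emitter flow rate = 2.224 L/hr.


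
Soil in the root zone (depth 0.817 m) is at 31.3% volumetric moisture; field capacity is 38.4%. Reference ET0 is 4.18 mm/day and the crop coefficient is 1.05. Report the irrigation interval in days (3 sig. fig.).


Approach: apply soil-water budget scheduling, SMD = (FC-theta)/100*depth*1000; ETc = ET0*Kc; interval = SMD/ETc.
Step 1 — soil moisture deficit:
  SMD = (38.4 - 31.3)/100 * 0.817 * 1000 = 58.007 mm
Step 2 — daily crop ET (ETc = ET0*Kc):
  ETc = 4.18 * 1.05 = 4.3890 mm/day
Step 3 — irrigation interval (SMD/ETc):
  interval = 58.007 / 4.3890 = 13.2 days
Therefore the irrigation interval = 13.2 days.


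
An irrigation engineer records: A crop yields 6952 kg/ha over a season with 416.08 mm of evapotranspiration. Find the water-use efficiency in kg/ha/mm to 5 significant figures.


Approach: apply the water-use efficiency ratio, WUE = yield/ET.
WUE = 6952 / 416.08 = 16.708 kg/ha/mm
Therefore the water-use efficiency = 16.708 kg/ha/mm.


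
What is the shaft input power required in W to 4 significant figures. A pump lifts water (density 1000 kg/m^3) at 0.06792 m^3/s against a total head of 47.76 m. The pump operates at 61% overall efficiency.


Approach: apply hydraulic power then efficiency conversion, P = rho*g*Q*H; P_in = P/eta.
Step 1 — hydraulic power (P = rho*g*Q*H):
  P = 1000 * 9.81 * 0.06792 * 47.76 = 31822.3 W
Step 2 — input power: P_in = P/eta = 31822.3 / 0.61 = 52170 W
Therefore the shaft input power required = 52170 W.


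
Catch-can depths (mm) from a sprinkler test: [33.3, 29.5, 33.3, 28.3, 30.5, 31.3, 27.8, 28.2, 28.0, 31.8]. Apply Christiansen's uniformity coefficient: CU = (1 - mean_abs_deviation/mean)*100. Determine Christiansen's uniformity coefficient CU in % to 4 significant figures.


mean = 30.2000 mm
mean |d_i - mean| = 1.84000 mm
CU = (1 - 1.84000/30.2000)*100 = 93.91 %
Therefore Christiansen's uniformity coefficient CU = 93.91 %.


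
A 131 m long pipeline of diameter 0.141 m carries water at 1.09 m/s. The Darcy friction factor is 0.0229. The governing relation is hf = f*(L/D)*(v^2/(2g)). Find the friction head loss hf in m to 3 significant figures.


hf = 0.0229 * (131/0.141) * (1.09^2 / (2*9.81))
hf = 1.29 m
Therefore the friction head loss hf = 1.29 m.


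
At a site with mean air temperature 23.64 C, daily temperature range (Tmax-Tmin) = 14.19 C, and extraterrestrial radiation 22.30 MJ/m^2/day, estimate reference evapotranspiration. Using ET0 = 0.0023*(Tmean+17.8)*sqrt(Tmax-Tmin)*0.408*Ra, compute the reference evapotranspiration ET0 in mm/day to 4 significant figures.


ET0 = 0.0023*(23.64+17.8)*sqrt(14.19)*0.408*22.30 = 3.267 mm/day
Therefore the reference evapotranspiration ET0 = 3.267 mm/day.


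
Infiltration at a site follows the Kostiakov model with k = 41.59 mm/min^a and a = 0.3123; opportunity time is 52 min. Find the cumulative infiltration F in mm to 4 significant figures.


Approach: apply the Kostiakov infiltration equation, F = k*t^a.
F = 41.59 * 52^0.3123 = 142.9 mm
Therefore the cumulative infiltration F = 142.9 mm.


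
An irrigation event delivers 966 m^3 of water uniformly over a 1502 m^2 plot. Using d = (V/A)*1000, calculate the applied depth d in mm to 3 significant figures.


d = (966 / 1502) * 1000 = 643 mm
Therefore the applied depth d = 643 mm.


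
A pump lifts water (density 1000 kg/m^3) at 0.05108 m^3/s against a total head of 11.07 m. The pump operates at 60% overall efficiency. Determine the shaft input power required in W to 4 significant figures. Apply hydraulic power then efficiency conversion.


Approach: apply hydraulic power then efficiency conversion, P = rho*g*Q*H; P_in = P/eta.
Step 1 — hydraulic power (P = rho*g*Q*H):
  P = 1000 * 9.81 * 0.05108 * 11.07 = 5547.12 W
Step 2 — input power: P_in = P/eta = 5547.12 / 0.6 = 9245 W
Therefore the shaft input power required = 9245 W.


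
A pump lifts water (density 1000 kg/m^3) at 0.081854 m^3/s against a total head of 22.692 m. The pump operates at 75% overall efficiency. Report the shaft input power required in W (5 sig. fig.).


Approach: apply hydraulic power then efficiency conversion, P = rho*g*Q*H; P_in = P/eta.
Step 1 — hydraulic power (P = rho*g*Q*H):
  P = 1000 * 9.81 * 0.081854 * 22.692 = 18221.40 W
Step 2 — input power: P_in = P/eta = 18221.40 / 0.75 = 24295 W
Therefore the shaft input power required = 24295 W.


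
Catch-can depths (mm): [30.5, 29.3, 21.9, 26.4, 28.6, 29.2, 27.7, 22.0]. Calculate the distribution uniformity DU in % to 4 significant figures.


Approach: apply the low-quarter distribution uniformity, DU = (mean of lowest quarter of readings / overall mean)*100.
sorted lowest 2 of 8: [21.9, 22.0] -> mean = 21.9500 mm
overall mean = 26.9500 mm
DU = (21.9500/26.9500)*100 = 81.45 %
Therefore the distribution uniformity DU = 81.45 %.


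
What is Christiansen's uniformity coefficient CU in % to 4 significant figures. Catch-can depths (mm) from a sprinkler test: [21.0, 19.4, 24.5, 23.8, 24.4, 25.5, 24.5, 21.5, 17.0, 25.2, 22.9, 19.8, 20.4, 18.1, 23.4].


Approach: apply Christiansen's uniformity coefficient, CU = (1 - mean_abs_deviation/mean)*100.
mean = 22.0933 mm
mean |d_i - mean| = 2.32711 mm
CU = (1 - 2.32711/22.0933)*100 = 89.47 %
Therefore Christiansen's uniformity coefficient CU = 89.47 %.


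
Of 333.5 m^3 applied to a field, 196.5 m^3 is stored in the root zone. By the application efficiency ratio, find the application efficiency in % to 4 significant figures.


Approach: apply the application efficiency ratio, Ea = (stored/applied)*100.
Ea = (196.5/333.5)*100 = 58.92 %
Therefore the application efficiency = 58.92 %.


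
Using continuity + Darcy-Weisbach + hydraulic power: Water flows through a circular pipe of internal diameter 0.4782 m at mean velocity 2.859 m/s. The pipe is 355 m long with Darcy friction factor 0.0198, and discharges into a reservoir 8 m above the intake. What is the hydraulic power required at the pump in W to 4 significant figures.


Approach: apply continuity + Darcy-Weisbach + hydraulic power, Q = A*v; hf = f*(L/D)*(v^2/(2g)); H = static + hf; P = rho*g*Q*H.
Step 1 — flow rate (continuity, Q = A*v):
  A = pi*(0.4782/2)^2 = 0.179601 m^2
  Q = 0.179601 * 2.859 = 0.513480 m^3/s
Step 2 — friction head loss (Darcy-Weisbach):
  hf = 0.0198 * (355/0.4782) * (2.859^2 / (2*9.81))
  hf = 6.12369 m
Step 3 — total head: H = 8 + 6.12369 = 14.1237 m
Step 4 — hydraulic power (P = rho*g*Q*H):
  P = 1000 * 9.81 * 0.513480 * 14.1237 = 71140 W
Therefore the hydraulic power required at the pump = 71140 W.


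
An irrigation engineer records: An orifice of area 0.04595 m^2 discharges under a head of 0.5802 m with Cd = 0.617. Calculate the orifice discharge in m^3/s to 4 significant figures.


Approach: apply the orifice equation, Q = Cd*A*sqrt(2*g*h).
Q = 0.617 * 0.04595 * sqrt(2*9.81*0.5802) = 0.09566 m^3/s
Therefore the orifice discharge = 0.09566 m^3/s.


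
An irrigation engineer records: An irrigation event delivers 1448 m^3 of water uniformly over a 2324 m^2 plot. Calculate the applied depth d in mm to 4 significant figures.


Approach: apply depth from volume over area, d = (V/A)*1000.
d = (1448 / 2324) * 1000 = 623.1 mm
Therefore the applied depth d = 623.1 mm.


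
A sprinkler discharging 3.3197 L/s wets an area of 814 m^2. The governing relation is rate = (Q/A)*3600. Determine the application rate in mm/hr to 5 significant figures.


rate = (3.3197 / 814) * 3600 = 14.682 mm/hr
Therefore the application rate = 14.682 mm/hr.


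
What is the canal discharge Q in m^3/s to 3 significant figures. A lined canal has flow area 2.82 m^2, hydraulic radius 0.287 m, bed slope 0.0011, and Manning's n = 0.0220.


Approach: apply Manning's equation, Q = (1/n)*A*R^(2/3)*S^(1/2).
Q = (1/0.0220) * 2.82 * 0.287^(2/3) * 0.0011^(1/2) = 1.85 m^3/s
Therefore the canal discharge Q = 1.85 m^3/s.


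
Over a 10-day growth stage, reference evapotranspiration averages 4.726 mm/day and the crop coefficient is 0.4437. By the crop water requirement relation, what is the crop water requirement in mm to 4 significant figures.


Approach: apply the crop water requirement relation, CWR = ET0 * Kc * days.
CWR = 4.726 * 0.4437 * 10 = 20.97 mm
Therefore the crop water requirement = 20.97 mm.


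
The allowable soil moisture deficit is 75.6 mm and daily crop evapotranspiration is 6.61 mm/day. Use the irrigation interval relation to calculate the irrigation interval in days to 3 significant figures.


Approach: apply the irrigation interval relation, interval = SMD / ETc.
interval = 75.6 / 6.61 = 11.4 days
Therefore the irrigation interval = 11.4 days.


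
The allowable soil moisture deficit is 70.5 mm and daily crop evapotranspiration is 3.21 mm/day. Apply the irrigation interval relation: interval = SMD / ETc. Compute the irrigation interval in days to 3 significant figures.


interval = 70.5 / 3.21 = 22.0 days
Therefore the irrigation interval = 22.0 days.


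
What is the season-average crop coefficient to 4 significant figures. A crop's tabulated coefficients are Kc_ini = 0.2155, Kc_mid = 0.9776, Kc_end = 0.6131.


Approach: apply a simple seasonal average, Kc_avg = (Kc_ini + Kc_mid + Kc_end)/3.
Kc_avg = (0.2155 + 0.9776 + 0.6131)/3 = 0.6021
Therefore the season-average crop coefficient = 0.6021.


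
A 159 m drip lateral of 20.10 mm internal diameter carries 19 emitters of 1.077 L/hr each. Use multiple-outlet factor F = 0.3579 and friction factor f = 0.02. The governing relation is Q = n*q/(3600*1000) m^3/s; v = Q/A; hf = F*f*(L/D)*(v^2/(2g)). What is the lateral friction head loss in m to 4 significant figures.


Q = 19*1.077/(3600*1000) = 5.68417e-06 m^3/s
A = pi*(20.10e-3/2)^2 = 3.17309e-04 m^2, so v = Q/A = 0.0179137 m/s
hf = 0.3579*0.02*(159/0.02010)*(0.0179137^2/(2*9.81)) = 0.0009261 m
Therefore the lateral friction head loss = 0.0009261 m.


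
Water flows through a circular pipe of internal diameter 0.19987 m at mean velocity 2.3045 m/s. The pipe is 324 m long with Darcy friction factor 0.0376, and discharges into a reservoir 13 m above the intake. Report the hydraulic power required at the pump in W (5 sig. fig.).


Approach: apply continuity + Darcy-Weisbach + hydraulic power, Q = A*v; hf = f*(L/D)*(v^2/(2g)); H = static + hf; P = rho*g*Q*H.
Step 1 — flow rate (continuity, Q = A*v):
  A = pi*(0.19987/2)^2 = 0.03137510 m^2
  Q = 0.03137510 * 2.3045 = 0.07230392 m^3/s
Step 2 — friction head loss (Darcy-Weisbach):
  hf = 0.0376 * (324/0.19987) * (2.3045^2 / (2*9.81))
  hf = 16.49832 m
Step 3 — total head: H = 13 + 16.49832 = 29.49832 m
Step 4 — hydraulic power (P = rho*g*Q*H):
  P = 1000 * 9.81 * 0.07230392 * 29.49832 = 20923 W
Therefore the hydraulic power required at the pump = 20923 W.


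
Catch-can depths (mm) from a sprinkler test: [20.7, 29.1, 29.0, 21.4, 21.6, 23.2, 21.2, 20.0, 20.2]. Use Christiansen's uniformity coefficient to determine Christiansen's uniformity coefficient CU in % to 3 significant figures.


Approach: apply Christiansen's uniformity coefficient, CU = (1 - mean_abs_deviation/mean)*100.
mean = 22.933 mm
mean |d_i - mean| = 2.7778 mm
CU = (1 - 2.7778/22.933)*100 = 87.9 %
Therefore Christiansen's uniformity coefficient CU = 87.9 %.


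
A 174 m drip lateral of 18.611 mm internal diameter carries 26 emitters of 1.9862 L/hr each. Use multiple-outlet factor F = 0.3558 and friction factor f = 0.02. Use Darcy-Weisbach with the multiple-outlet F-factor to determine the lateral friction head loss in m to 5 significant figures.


Approach: apply Darcy-Weisbach with the multiple-outlet F-factor, Q = n*q/(3600*1000) m^3/s; v = Q/A; hf = F*f*(L/D)*(v^2/(2g)).
Q = 26*1.9862/(3600*1000) = 1.434478e-05 m^3/s
A = pi*(18.611e-3/2)^2 = 2.720378e-04 m^2, so v = Q/A = 0.05273082 m/s
hf = 0.3558*0.02*(174/0.018611)*(0.05273082^2/(2*9.81)) = 0.0094286 m
Therefore the lateral friction head loss = 0.0094286 m.


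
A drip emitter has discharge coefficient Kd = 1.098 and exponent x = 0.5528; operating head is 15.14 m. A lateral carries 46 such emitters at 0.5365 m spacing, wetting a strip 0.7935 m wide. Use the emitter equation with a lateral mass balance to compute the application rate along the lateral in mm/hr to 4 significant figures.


Approach: apply the emitter equation with a lateral mass balance, q = Kd*h^x; Q = n*q; rate = Q/(n*spacing*width).
Step 1 — single emitter flow (q = Kd*h^x):
  q = 1.098 * 15.14^0.5528 = 4.93146 L/hr
Step 2 — total lateral flow: Q = 46 * 4.93146 = 226.847 L/hr
Step 3 — wetted area: A = 46 * 0.5365 * 0.7935 = 19.5828 m^2
Step 4 — application rate: Q/A = 226.847/19.5828 = 11.58 mm/hr
Therefore the application rate along the lateral = 11.58 mm/hr.


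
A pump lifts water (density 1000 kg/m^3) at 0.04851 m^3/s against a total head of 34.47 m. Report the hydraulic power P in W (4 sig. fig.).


Approach: apply the hydraulic power relation, P = rho*g*Q*H.
P = 1000 * 9.81 * 0.04851 * 34.47 = 16400 W
Therefore the hydraulic power P = 16400 W.


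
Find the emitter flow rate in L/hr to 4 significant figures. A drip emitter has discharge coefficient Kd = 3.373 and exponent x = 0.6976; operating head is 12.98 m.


Approach: apply the emitter characteristic equation, q = Kd * h^x.
q = 3.373 * 12.98^0.6976 = 20.17 L/hr
Therefore the emitter flow rate = 20.17 L/hr.


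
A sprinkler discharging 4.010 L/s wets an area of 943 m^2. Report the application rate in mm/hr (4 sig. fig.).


Approach: apply the application rate relation, rate = (Q/A)*3600.
rate = (4.010 / 943) * 3600 = 15.31 mm/hr
Therefore the application rate = 15.31 mm/hr.


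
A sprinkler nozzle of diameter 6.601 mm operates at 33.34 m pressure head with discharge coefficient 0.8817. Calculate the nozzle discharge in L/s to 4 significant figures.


Approach: apply the orifice equation, Q = Cd*A*sqrt(2*g*h), A = pi*(d/2)^2.
A = pi*(6.601e-3/2)^2 = 3.42223e-05 m^2
Q = 0.8817 * 3.42223e-05 * sqrt(2*9.81*33.34) * 1000 = 0.7717 L/s
Therefore the nozzle discharge = 0.7717 L/s.


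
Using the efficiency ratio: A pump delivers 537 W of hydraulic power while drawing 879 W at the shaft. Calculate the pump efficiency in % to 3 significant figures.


Approach: apply the efficiency ratio, eta = (P_out/P_in)*100.
eta = (537 / 879) * 100 = 61.1 %
Therefore the pump efficiency = 61.1 %.


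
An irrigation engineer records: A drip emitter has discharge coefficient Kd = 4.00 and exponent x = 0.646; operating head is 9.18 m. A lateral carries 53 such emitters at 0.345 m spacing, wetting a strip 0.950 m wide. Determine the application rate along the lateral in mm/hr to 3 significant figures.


Approach: apply the emitter equation with a lateral mass balance, q = Kd*h^x; Q = n*q; rate = Q/(n*spacing*width).
Step 1 — single emitter flow (q = Kd*h^x):
  q = 4.00 * 9.18^0.646 = 16.752 L/hr
Step 2 — total lateral flow: Q = 53 * 16.752 = 887.83 L/hr
Step 3 — wetted area: A = 53 * 0.345 * 0.950 = 17.371 m^2
Step 4 — application rate: Q/A = 887.83/17.371 = 51.1 mm/hr
Therefore the application rate along the lateral = 51.1 mm/hr.


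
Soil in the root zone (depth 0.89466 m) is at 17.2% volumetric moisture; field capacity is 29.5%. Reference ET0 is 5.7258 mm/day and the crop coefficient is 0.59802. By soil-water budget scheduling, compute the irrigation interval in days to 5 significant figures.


Approach: apply soil-water budget scheduling, SMD = (FC-theta)/100*depth*1000; ETc = ET0*Kc; interval = SMD/ETc.
Step 1 — soil moisture deficit:
  SMD = (29.5 - 17.2)/100 * 0.89466 * 1000 = 110.0432 mm
Step 2 — daily crop ET (ETc = ET0*Kc):
  ETc = 5.7258 * 0.59802 = 3.424143 mm/day
Step 3 — irrigation interval (SMD/ETc):
  interval = 110.0432 / 3.424143 = 32.137 days
Therefore the irrigation interval = 32.137 days.


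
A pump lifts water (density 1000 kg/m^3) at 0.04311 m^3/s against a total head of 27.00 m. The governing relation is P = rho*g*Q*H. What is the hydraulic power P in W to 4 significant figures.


P = 1000 * 9.81 * 0.04311 * 27.00 = 11420 W
Therefore the hydraulic power P = 11420 W.


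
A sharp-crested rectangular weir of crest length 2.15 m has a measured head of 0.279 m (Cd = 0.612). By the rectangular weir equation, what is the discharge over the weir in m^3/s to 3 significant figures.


Approach: apply the rectangular weir equation, Q = (2/3)*Cd*L*sqrt(2g)*H^1.5.
Q = (2/3)*0.612*2.15*sqrt(2*9.81)*0.279^1.5 = 0.573 m^3/s
Therefore the discharge over the weir = 0.573 m^3/s.


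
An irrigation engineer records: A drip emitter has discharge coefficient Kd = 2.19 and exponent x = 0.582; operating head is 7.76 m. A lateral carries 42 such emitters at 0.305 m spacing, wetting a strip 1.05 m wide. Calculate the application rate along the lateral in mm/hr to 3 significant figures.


Approach: apply the emitter equation with a lateral mass balance, q = Kd*h^x; Q = n*q; rate = Q/(n*spacing*width).
Step 1 — single emitter flow (q = Kd*h^x):
  q = 2.19 * 7.76^0.582 = 7.2168 L/hr
Step 2 — total lateral flow: Q = 42 * 7.2168 = 303.10 L/hr
Step 3 — wetted area: A = 42 * 0.305 * 1.05 = 13.451 m^2
Step 4 — application rate: Q/A = 303.10/13.451 = 22.5 mm/hr
Therefore the application rate along the lateral = 22.5 mm/hr.


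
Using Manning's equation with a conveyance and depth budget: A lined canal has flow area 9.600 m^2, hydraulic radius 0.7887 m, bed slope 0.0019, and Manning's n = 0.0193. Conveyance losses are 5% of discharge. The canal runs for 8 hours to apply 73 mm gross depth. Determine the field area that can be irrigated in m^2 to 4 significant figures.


Approach: apply Manning's equation with a conveyance and depth budget, Q = (1/n)*A*R^(2/3)*S^(1/2); Q_field = Q*(1-loss); Area = Q_field*t/(d/1000).
Step 1 — canal discharge (Manning's equation):
  Q = (1/0.0193) * 9.600 * 0.7887^(2/3) * 0.0019^(1/2) = 18.5082 m^3/s
Step 2 — delivered flow: Q_field = 18.5082*(1 - 5/100) = 17.5828 m^3/s
Step 3 — volume delivered: V = 17.5828 * 8*3600 = 506386 m^3
Step 4 — area served: A = V / (depth/1000) = 506386 / 0.073 = 6937000 m^2
Therefore the field area that can be irrigated = 6937000 m^2.


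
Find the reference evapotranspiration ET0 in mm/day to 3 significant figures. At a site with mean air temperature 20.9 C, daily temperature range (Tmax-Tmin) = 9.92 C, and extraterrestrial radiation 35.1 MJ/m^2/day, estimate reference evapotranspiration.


Approach: apply the Hargreaves-Samani method, ET0 = 0.0023*(Tmean+17.8)*sqrt(Tmax-Tmin)*0.408*Ra.
ET0 = 0.0023*(20.9+17.8)*sqrt(9.92)*0.408*35.1 = 4.01 mm/day
Therefore the reference evapotranspiration ET0 = 4.01 mm/day.


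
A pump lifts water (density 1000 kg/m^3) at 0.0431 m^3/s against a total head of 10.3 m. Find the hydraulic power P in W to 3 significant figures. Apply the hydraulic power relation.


Approach: apply the hydraulic power relation, P = rho*g*Q*H.
P = 1000 * 9.81 * 0.0431 * 10.3 = 4350 W
Therefore the hydraulic power P = 4350 W.


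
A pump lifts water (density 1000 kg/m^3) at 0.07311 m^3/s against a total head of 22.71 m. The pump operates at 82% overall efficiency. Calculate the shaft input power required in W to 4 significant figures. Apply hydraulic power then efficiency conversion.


Approach: apply hydraulic power then efficiency conversion, P = rho*g*Q*H; P_in = P/eta.
Step 1 — hydraulic power (P = rho*g*Q*H):
  P = 1000 * 9.81 * 0.07311 * 22.71 = 16287.8 W
Step 2 — input power: P_in = P/eta = 16287.8 / 0.82 = 19860 W
Therefore the shaft input power required = 19860 W.
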